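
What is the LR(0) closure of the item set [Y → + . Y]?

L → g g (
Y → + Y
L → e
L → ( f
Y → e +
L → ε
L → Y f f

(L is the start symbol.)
Start with: [Y → + . Y]
  [Y → + . Y] has the dot before Y: add [Y → . + Y], [Y → . e +]
No further items can be added.

CLOSURE = { [Y → + . Y], [Y → . + Y], [Y → . e +] }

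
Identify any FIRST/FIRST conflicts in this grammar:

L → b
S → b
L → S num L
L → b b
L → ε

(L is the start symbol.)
Yes. L → b / L → S num L on { 'b' }; L → b / L → b b on { 'b' }; L → S num L / L → b b on { 'b' }

A FIRST/FIRST conflict occurs when two productions N → α and N → β for the same non-terminal have FIRST(α) ∩ FIRST(β) ≠ ∅ (with ε ∈ FIRST of a nullable right-hand side, so two nullable alternatives also conflict).

FIRST sets of the non-terminals at (or reachable through a nullable prefix from) the front of some alternative:
  FIRST(S) = { 'b' }

Productions for L:
  L → b: FIRST = { 'b' }
  L → S num L: FIRST = { 'b' }
  L → b b: FIRST = { 'b' }
  L → ε: FIRST = { ε }
S has only one production, so no FIRST/FIRST conflict is possible there.

Conflict for L: L → b and L → S num L
  Overlap: { 'b' }
Conflict for L: L → b and L → b b
  Overlap: { 'b' }
Conflict for L: L → S num L and L → b b
  Overlap: { 'b' }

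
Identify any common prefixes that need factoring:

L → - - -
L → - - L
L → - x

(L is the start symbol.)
Yes, L has productions with common prefix '-'

Left-factoring is needed when two productions for the same non-terminal
share a common prefix on the right-hand side.

Productions for L:
  L → - - -
  L → - - L
  L → - x

Found common prefix '-' in productions for L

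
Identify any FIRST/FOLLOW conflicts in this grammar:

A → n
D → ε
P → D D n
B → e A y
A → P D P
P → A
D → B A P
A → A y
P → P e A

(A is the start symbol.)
Nullable non-terminals: D.
FIRST sets used below: FIRST(B) = { 'e' }

D: nullable alternative(s) D → ε; FOLLOW(D) = { 'e', 'n' }
  D → ε: FIRST \ {ε} = { } — this is the only nullable alternative, skip
  D → B A P: FIRST \ {ε} = { 'e' } — overlaps FOLLOW(D) on { 'e' }: CONFLICT

A, B, P have no nullable alternative, so no FIRST/FOLLOW check is needed there.

So the grammar has 1 FIRST/FOLLOW conflict (marked CONFLICT above).

Answer: Yes. D → B A P with FOLLOW(D) on { 'e' }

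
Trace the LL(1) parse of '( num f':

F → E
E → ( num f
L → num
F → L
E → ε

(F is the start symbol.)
Stack is shown with the top on the left.

Stack      Input      Action
----------------------------
F $        ( num f $  output F → E
E $        ( num f $  output E → ( num f
( num f $  ( num f $  match '('
num f $    num f $    match 'num'
f $        f $        match 'f'
$          $          accept

The string is accepted.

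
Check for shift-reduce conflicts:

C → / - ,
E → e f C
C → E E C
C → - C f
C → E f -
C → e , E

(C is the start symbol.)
A shift-reduce conflict occurs when an LR(0) state has both:
  - a complete (reduce) item [A → α .] (dot at the end), and
  - a shift item [B → β . c γ] (dot before a terminal).

Augment with C' → C and build the canonical LR(0) collection (I0 = CLOSURE({[C' → . C]}), then GOTO on every symbol after a dot until no new states appear). It has 19 states:
  I0: { [C → . - C f], [C → . / - ,], [C → . E E C], [C → . E f -], [C → . e , E], [C' → . C], [E → . e f C] }  — shift
  I1: { [C → - . C f], [C → . - C f], [C → . / - ,], [C → . E E C], [C → . E f -], [C → . e , E], [E → . e f C] }  — shift
  I2: { [C → / . - ,] }  — shift
  I3: { [C' → C .] }  — accept
  I4: { [C → E . E C], [C → E . f -], [E → . e f C] }  — shift
  I5: { [C → e . , E], [E → e . f C] }  — shift
  I6: { [C → e , . E], [E → . e f C] }  — shift
  I7: { [C → . - C f], [C → . / - ,], [C → . E E C], [C → . E f -], [C → . e , E], [E → . e f C], [E → e f . C] }  — shift
  I8: { [E → e f C .] }  — reduce
  I9: { [C → e , E .] }  — reduce
  I10: { [E → e . f C] }  — shift
  I11: { [C → . - C f], [C → . / - ,], [C → . E E C], [C → . E f -], [C → . e , E], [C → E E . C], [E → . e f C] }  — shift
  I12: { [C → E f . -] }  — shift
  I13: { [C → E f - .] }  — reduce
  I14: { [C → E E C .] }  — reduce
  I15: { [C → / - . ,] }  — shift
  I16: { [C → / - , .] }  — reduce
  I17: { [C → - C . f] }  — shift
  I18: { [C → - C f .] }  — reduce

No state contains both a complete item and a shift item.

Answer: No shift-reduce conflicts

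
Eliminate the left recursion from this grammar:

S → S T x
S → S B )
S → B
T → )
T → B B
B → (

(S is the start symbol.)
S → B S'
S' → T x S'
S' → B ) S'
S' → ε
T → )
T → B B
B → (

S is directly left-recursive. The standard transformation for
  A → A α₁ | ... | A α_m | β₁ | ... | β_n
is
  A  → β₁ A' | ... | β_n A'
  A' → α₁ A' | ... | α_m A' | ε

S → B becomes S → B S'
S → S T x becomes S' → T x S'
S → S B ) becomes S' → B ) S'
Add S' → ε

Productions for other non-terminals are unchanged:
  T → )
  T → B B
  B → (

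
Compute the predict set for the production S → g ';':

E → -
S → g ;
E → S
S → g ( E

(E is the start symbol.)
PREDICT(S → g ';') = (FIRST(RHS) \ {ε}) ∪ (FOLLOW(S) if ε ∈ FIRST(RHS), i.e. RHS ⇒* ε)
FIRST(g ';') = { 'g' }
ε ∉ FIRST(g ';'), so FOLLOW(S) is not added.
PREDICT(S → g ';') = { 'g' }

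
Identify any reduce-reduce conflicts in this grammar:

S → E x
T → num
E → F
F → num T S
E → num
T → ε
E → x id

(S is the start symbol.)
A reduce-reduce conflict occurs when an LR(0) state has two complete items [A → α .] and [B → β .] — both call for a reduction, and with no lookahead the parser cannot choose between them.

Augment with S' → S and build the canonical LR(0) collection (I0 = CLOSURE({[S' → . S]}), then GOTO on every symbol after a dot until no new states appear). It has 11 states:
  I0: { [E → . F], [E → . num], [E → . x id], [F → . num T S], [S → . E x], [S' → . S] }  — shift
  I1: { [S → E . x] }  — shift
  I2: { [E → F .] }  — reduce
  I3: { [S' → S .] }  — accept
  I4: { [E → num .], [F → num . T S], [T → . num], [T → .] }  — shift, 2 reduces
  I5: { [E → x . id] }  — shift
  I6: { [E → x id .] }  — reduce
  I7: { [E → . F], [E → . num], [E → . x id], [F → . num T S], [F → num T . S], [S → . E x] }  — shift
  I8: { [T → num .] }  — reduce
  I9: { [F → num T S .] }  — reduce
  I10: { [S → E x .] }  — reduce

I4 contains complete items [E → num .], [T → .] — reduce-reduce conflict.

Answer: Yes — I4: [E → num .] vs [T → .]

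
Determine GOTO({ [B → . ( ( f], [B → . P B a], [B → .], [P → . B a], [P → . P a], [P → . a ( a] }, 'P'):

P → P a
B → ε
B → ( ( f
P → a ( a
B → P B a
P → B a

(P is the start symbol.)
{ [B → . ( ( f], [B → . P B a], [B → .], [B → P . B a], [P → . B a], [P → . P a], [P → . a ( a], [P → P . a] }

GOTO(I, 'P') = CLOSURE({ [A → αX.β] : [A → α.Xβ] ∈ I, X = 'P' })

Items with dot before 'P', with the dot advanced:
  [B → . P B a] → [B → P . B a]
  [P → . P a] → [P → P . a]
Closure of the advanced items:
  [B → P . B a] has the dot before B: add [B → .], [B → . ( ( f], [B → . P B a]
  [B → . P B a] has the dot before P: add [P → . P a], [P → . a ( a], [P → . B a]

GOTO = { [B → . ( ( f], [B → . P B a], [B → .], [B → P . B a], [P → . B a], [P → . P a], [P → . a ( a], [P → P . a] }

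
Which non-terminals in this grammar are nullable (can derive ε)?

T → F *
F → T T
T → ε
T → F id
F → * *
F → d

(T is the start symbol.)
ε-productions: T → ε
So T is immediately nullable.
F → T T: every symbol on the right is nullable, so F is nullable too.
Every non-terminal is now nullable.
Nullable = { 'F', 'T' }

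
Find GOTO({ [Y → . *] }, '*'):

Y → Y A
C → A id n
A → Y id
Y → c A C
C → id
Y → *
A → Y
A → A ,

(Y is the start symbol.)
GOTO(I, '*') = CLOSURE({ [A → αX.β] : [A → α.Xβ] ∈ I, X = '*' })

Items with dot before '*', with the dot advanced:
  [Y → . *] → [Y → * .]
Closure adds nothing (no advanced item has the dot before a non-terminal).

GOTO = { [Y → * .] }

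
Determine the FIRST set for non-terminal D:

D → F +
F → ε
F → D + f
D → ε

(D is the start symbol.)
{ '+', ε }

To compute FIRST(D), examine every production with D on the left-hand side, reading each right-hand side left to right until a non-nullable symbol is reached.

FIRST sets of the other non-terminals involved (by the same procedure, iterated to a fixed point):
  FIRST(F) = { '+', ε }

From D → F +:
  - F is a non-terminal: add FIRST(F) \ {ε} = { '+' }
    F is nullable, so continue to the next symbol
  - '+' is a terminal: add '+' and stop
From D → ε:
  - ε-production, so ε ∈ FIRST(D)

Collecting: FIRST(D) = { '+', ε }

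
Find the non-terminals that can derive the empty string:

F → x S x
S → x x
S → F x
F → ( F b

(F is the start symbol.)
There are no ε-productions, so no non-terminal can derive ε.
No non-terminals are nullable.

Answer: None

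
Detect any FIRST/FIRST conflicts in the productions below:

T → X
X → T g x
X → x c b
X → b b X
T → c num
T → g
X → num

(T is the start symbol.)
FIRST sets of the non-terminals at (or reachable through a nullable prefix from) the front of some alternative:
  FIRST(X) = { 'b', 'c', 'g', 'num', 'x' }
  FIRST(T) = { 'b', 'c', 'g', 'num', 'x' }

Productions for T:
  T → X: FIRST = { 'b', 'c', 'g', 'num', 'x' }
  T → c num: FIRST = { 'c' }
  T → g: FIRST = { 'g' }
Productions for X:
  X → T g x: FIRST = { 'b', 'c', 'g', 'num', 'x' }
  X → x c b: FIRST = { 'x' }
  X → b b X: FIRST = { 'b' }
  X → num: FIRST = { 'num' }

Conflict for T: T → X and T → c num
  Overlap: { 'c' }
Conflict for T: T → X and T → g
  Overlap: { 'g' }
Conflict for X: X → T g x and X → x c b
  Overlap: { 'x' }
Conflict for X: X → T g x and X → b b X
  Overlap: { 'b' }
Conflict for X: X → T g x and X → num
  Overlap: { 'num' }

Answer: Yes. T → X / T → c num on { 'c' }; T → X / T → g on { 'g' }; X → T g x / X → x c b on { 'x' }; X → T g x / X → b b X on { 'b' }; X → T g x / X → num on { 'num' }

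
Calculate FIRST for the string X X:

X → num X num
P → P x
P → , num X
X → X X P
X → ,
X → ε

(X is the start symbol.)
{ ',', 'num', ε }

FIRST sets of the non-terminals involved (from the grammar, by fixed-point iteration):
  FIRST(X) = { ',', 'num', ε }

To compute FIRST(X X), process the symbols left to right:
Symbol X is a non-terminal. Add FIRST(X) \ {ε} = { ',', 'num' }
X is nullable (ε ∈ FIRST(X)), continue to the next symbol.
Symbol X is a non-terminal. Add FIRST(X) \ {ε} = { ',', 'num' }
X is nullable (ε ∈ FIRST(X)), continue to the next symbol.
All symbols are nullable, so ε is in the result.
FIRST(X X) = { ',', 'num', ε }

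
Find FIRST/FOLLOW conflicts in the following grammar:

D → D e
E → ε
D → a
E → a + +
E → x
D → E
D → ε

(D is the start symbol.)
Nullable non-terminals: D, E.
FIRST sets used below: FIRST(D) = { 'a', 'e', 'x', ε }, FIRST(E) = { 'a', 'x', ε }

D: nullable alternative(s) D → E, D → ε; FOLLOW(D) = { $, 'e' }
  D → D e: FIRST \ {ε} = { 'a', 'e', 'x' } — overlaps FOLLOW(D) on { 'e' }: CONFLICT
  D → a: FIRST \ {ε} = { 'a' } — disjoint from FOLLOW(D)
  D → E: FIRST \ {ε} = { 'a', 'x' } — disjoint from FOLLOW(D)
  D → ε: FIRST \ {ε} = { } — disjoint from FOLLOW(D)

E: nullable alternative(s) E → ε; FOLLOW(E) = { $, 'e' }
  E → ε: FIRST \ {ε} = { } — this is the only nullable alternative, skip
  E → a + +: FIRST \ {ε} = { 'a' } — disjoint from FOLLOW(E)
  E → x: FIRST \ {ε} = { 'x' } — disjoint from FOLLOW(E)

So the grammar has 1 FIRST/FOLLOW conflict (marked CONFLICT above).

Answer: Yes. D → D e with FOLLOW(D) on { 'e' }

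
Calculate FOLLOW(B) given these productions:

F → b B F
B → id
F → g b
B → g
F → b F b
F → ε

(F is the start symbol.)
To compute FOLLOW(B), find every occurrence of B on a right-hand side N → α B β: add FIRST(β) \ {ε}, and if β is empty or nullable also add FOLLOW(N). Iterate to a fixed point.

In F → b B F: B is followed by F, add FIRST(F) \ {ε} = { 'b', 'g' }
  F is nullable, so also add FOLLOW(F)

The FOLLOW sets referred to above (computed the same way, to a fixed point):
  FOLLOW(F) = { $, 'b' }

Taking the union: FOLLOW(B) = { $, 'b', 'g' }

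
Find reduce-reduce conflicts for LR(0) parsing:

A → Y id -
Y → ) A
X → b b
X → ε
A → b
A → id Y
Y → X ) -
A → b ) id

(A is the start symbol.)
A reduce-reduce conflict occurs when an LR(0) state has two complete items [A → α .] and [B → β .] — both call for a reduction, and with no lookahead the parser cannot choose between them.

Augment with A' → A and build the canonical LR(0) collection (I0 = CLOSURE({[A' → . A]}), then GOTO on every symbol after a dot until no new states appear). It has 17 states:
  I0: { [A → . Y id -], [A → . b ) id], [A → . b], [A → . id Y], [A' → . A], [X → . b b], [X → .], [Y → . ) A], [Y → . X ) -] }  — shift, reduce
  I1: { [A → . Y id -], [A → . b ) id], [A → . b], [A → . id Y], [X → . b b], [X → .], [Y → ) . A], [Y → . ) A], [Y → . X ) -] }  — shift, reduce
  I2: { [A' → A .] }  — accept
  I3: { [Y → X . ) -] }  — shift
  I4: { [A → Y . id -] }  — shift
  I5: { [A → b . ) id], [A → b .], [X → b . b] }  — shift, reduce
  I6: { [A → id . Y], [X → . b b], [X → .], [Y → . ) A], [Y → . X ) -] }  — shift, reduce
  I7: { [A → id Y .] }  — reduce
  I8: { [X → b . b] }  — shift
  I9: { [X → b b .] }  — reduce
  I10: { [A → b ) . id] }  — shift
  I11: { [A → b ) id .] }  — reduce
  I12: { [A → Y id . -] }  — shift
  I13: { [A → Y id - .] }  — reduce
  I14: { [Y → X ) . -] }  — shift
  I15: { [Y → X ) - .] }  — reduce
  I16: { [Y → ) A .] }  — reduce

No state contains more than one complete item.

Answer: No reduce-reduce conflicts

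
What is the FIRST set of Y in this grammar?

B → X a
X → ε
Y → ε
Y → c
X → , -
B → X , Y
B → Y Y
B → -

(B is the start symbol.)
{ 'c', ε }

From Y → ε:
  - ε-production, so ε ∈ FIRST(Y)
From Y → c:
  - c is a terminal: add 'c' and stop

Collecting: FIRST(Y) = { 'c', ε }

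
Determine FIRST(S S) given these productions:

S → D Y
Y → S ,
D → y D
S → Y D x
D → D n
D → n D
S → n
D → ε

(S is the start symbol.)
{ 'n', 'y' }

FIRST sets of the non-terminals involved (from the grammar, by fixed-point iteration):
  FIRST(S) = { 'n', 'y' }

To compute FIRST(S S), process the symbols left to right:
Symbol S is a non-terminal. Add FIRST(S) \ {ε} = { 'n', 'y' }
S is not nullable (ε ∉ FIRST(S)), so stop here.
FIRST(S S) = { 'n', 'y' }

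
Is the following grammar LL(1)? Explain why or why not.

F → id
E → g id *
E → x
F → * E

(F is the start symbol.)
Yes, the grammar is LL(1).

For F:
  PREDICT(F → id) = { 'id' }
  PREDICT(F → '*' E) = { '*' }
For E:
  PREDICT(E → g id '*') = { 'g' }
  PREDICT(E → x) = { 'x' }

All predict sets are disjoint. The grammar IS LL(1).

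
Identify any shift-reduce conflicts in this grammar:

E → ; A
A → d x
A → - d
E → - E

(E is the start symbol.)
A shift-reduce conflict occurs when an LR(0) state has both:
  - a complete (reduce) item [A → α .] (dot at the end), and
  - a shift item [B → β . c γ] (dot before a terminal).

Augment with E' → E and build the canonical LR(0) collection (I0 = CLOSURE({[E' → . E]}), then GOTO on every symbol after a dot until no new states appear). It has 10 states:
  I0: { [E → . - E], [E → . ; A], [E' → . E] }  — shift
  I1: { [E → - . E], [E → . - E], [E → . ; A] }  — shift
  I2: { [A → . - d], [A → . d x], [E → ; . A] }  — shift
  I3: { [E' → E .] }  — accept
  I4: { [A → - . d] }  — shift
  I5: { [E → ; A .] }  — reduce
  I6: { [A → d . x] }  — shift
  I7: { [A → d x .] }  — reduce
  I8: { [A → - d .] }  — reduce
  I9: { [E → - E .] }  — reduce

No state contains both a complete item and a shift item.

Answer: No shift-reduce conflicts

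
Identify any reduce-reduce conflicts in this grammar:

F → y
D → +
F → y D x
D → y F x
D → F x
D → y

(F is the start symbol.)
Yes — I6: [D → y .] vs [F → y .]; I8: [D → F x .] vs [D → y F x .]

A reduce-reduce conflict occurs when an LR(0) state has two complete items [A → α .] and [B → β .] — both call for a reduction, and with no lookahead the parser cannot choose between them.

Augment with F' → F and build the canonical LR(0) collection (I0 = CLOSURE({[F' → . F]}), then GOTO on every symbol after a dot until no new states appear). It has 11 states:
  I0: { [F → . y D x], [F → . y], [F' → . F] }  — shift
  I1: { [F' → F .] }  — accept
  I2: { [D → . +], [D → . F x], [D → . y F x], [D → . y], [F → . y D x], [F → . y], [F → y . D x], [F → y .] }  — shift, reduce
  I3: { [D → + .] }  — reduce
  I4: { [F → y D . x] }  — shift
  I5: { [D → F . x] }  — shift
  I6: { [D → . +], [D → . F x], [D → . y F x], [D → . y], [D → y . F x], [D → y .], [F → . y D x], [F → . y], [F → y . D x], [F → y .] }  — shift, 2 reduces
  I7: { [D → F . x], [D → y F . x] }  — shift
  I8: { [D → F x .], [D → y F x .] }  — 2 reduces
  I9: { [D → F x .] }  — reduce
  I10: { [F → y D x .] }  — reduce

I6 contains complete items [D → y .], [F → y .] — reduce-reduce conflict.
I8 contains complete items [D → F x .], [D → y F x .] — reduce-reduce conflict.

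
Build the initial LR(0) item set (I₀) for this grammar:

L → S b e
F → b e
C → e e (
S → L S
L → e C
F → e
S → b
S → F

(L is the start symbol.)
{ [F → . b e], [F → . e], [L → . S b e], [L → . e C], [L' → . L], [S → . F], [S → . L S], [S → . b] }

First, augment the grammar with L' → L
I₀ = CLOSURE({ [L' → . L] }):
  [L' → . L] has the dot before L: add [L → . S b e], [L → . e C]
  [L → . S b e] has the dot before S: add [S → . L S], [S → . b], [S → . F]
  [S → . F] has the dot before F: add [F → . b e], [F → . e]
No further items can be added.

I₀ = { [F → . b e], [F → . e], [L → . S b e], [L → . e C], [L' → . L], [S → . F], [S → . L S], [S → . b] }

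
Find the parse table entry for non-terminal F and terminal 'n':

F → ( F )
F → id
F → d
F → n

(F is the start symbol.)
To find M[F, 'n'], we find productions for F where 'n' is in the predict set (PREDICT(N → α) = (FIRST(α) \ {ε}) ∪ (FOLLOW(N) if α ⇒* ε)).

F → ( F ): PREDICT = { '(' }
F → id: PREDICT = { 'id' }
F → d: PREDICT = { 'd' }
F → n: PREDICT = { 'n' }
  'n' is in predict set, so this production goes in M[F, 'n']

M[F, 'n'] = F → n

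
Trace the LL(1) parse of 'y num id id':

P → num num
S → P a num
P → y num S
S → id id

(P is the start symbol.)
Stack is shown with the top on the left.

Stack      Input          Action
--------------------------------
P $        y num id id $  output P → y num S
y num S $  y num id id $  match 'y'
num S $    num id id $    match 'num'
S $        id id $        output S → id id
id id $    id id $        match 'id'
id $       id $           match 'id'
$          $              accept

The string is accepted.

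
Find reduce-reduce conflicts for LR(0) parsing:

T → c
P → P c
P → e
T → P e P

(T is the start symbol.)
No reduce-reduce conflicts

A reduce-reduce conflict occurs when an LR(0) state has two complete items [A → α .] and [B → β .] — both call for a reduction, and with no lookahead the parser cannot choose between them.

Augment with T' → T and build the canonical LR(0) collection (I0 = CLOSURE({[T' → . T]}), then GOTO on every symbol after a dot until no new states appear). It has 8 states:
  I0: { [P → . P c], [P → . e], [T → . P e P], [T → . c], [T' → . T] }  — shift
  I1: { [P → P . c], [T → P . e P] }  — shift
  I2: { [T' → T .] }  — accept
  I3: { [T → c .] }  — reduce
  I4: { [P → e .] }  — reduce
  I5: { [P → P c .] }  — reduce
  I6: { [P → . P c], [P → . e], [T → P e . P] }  — shift
  I7: { [P → P . c], [T → P e P .] }  — shift, reduce

No state contains more than one complete item.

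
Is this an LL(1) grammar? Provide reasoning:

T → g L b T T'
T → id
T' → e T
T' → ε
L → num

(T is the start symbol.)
No. Predict set conflict for T': { 'e' }

A grammar is LL(1) if for each non-terminal N with multiple productions, the predict sets of those productions are pairwise disjoint, where PREDICT(N → α) = (FIRST(α) \ {ε}) ∪ (FOLLOW(N) if α ⇒* ε).

Relevant sets:
  FOLLOW(T') = { $, 'e' }

For T:
  PREDICT(T → g L b T T') = { 'g' }
  PREDICT(T → id) = { 'id' }
For T':
  PREDICT(T' → e T) = { 'e' }
  PREDICT(T' → ε) = { $, 'e' }
L has a single production, so nothing to check there.

Conflict found: Predict set conflict for T': { 'e' }
The grammar is NOT LL(1).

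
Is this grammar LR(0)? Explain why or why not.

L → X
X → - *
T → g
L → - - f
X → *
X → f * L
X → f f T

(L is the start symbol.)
Yes, the grammar is LR(0)

Augment with L' → L and build the canonical LR(0) collection (I0 = CLOSURE({[L' → . L]}), then GOTO on every symbol after a dot until no new states appear). It has 14 states:
  I0: { [L → . - - f], [L → . X], [L' → . L], [X → . *], [X → . - *], [X → . f * L], [X → . f f T] }  — shift
  I1: { [X → * .] }  — reduce
  I2: { [L → - . - f], [X → - . *] }  — shift
  I3: { [L' → L .] }  — accept
  I4: { [L → X .] }  — reduce
  I5: { [X → f . * L], [X → f . f T] }  — shift
  I6: { [L → . - - f], [L → . X], [X → . *], [X → . - *], [X → . f * L], [X → . f f T], [X → f * . L] }  — shift
  I7: { [T → . g], [X → f f . T] }  — shift
  I8: { [X → f f T .] }  — reduce
  I9: { [T → g .] }  — reduce
  I10: { [X → f * L .] }  — reduce
  I11: { [X → - * .] }  — reduce
  I12: { [L → - - . f] }  — shift
  I13: { [L → - - f .] }  — reduce

Every state is either a pure shift/goto state or contains exactly one complete item and nothing to shift — no conflicts. The grammar is LR(0).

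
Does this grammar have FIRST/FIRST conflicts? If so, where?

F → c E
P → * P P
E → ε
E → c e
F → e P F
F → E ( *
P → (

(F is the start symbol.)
Yes. F → c E / F → E '(' '*' on { 'c' }

A FIRST/FIRST conflict occurs when two productions N → α and N → β for the same non-terminal have FIRST(α) ∩ FIRST(β) ≠ ∅ (with ε ∈ FIRST of a nullable right-hand side, so two nullable alternatives also conflict).

FIRST sets of the non-terminals at (or reachable through a nullable prefix from) the front of some alternative:
  FIRST(E) = { 'c', ε }

Productions for F:
  F → c E: FIRST = { 'c' }
  F → e P F: FIRST = { 'e' }
  F → E ( *: FIRST = { '(', 'c' }
Productions for P:
  P → * P P: FIRST = { '*' }
  P → (: FIRST = { '(' }
Productions for E:
  E → ε: FIRST = { ε }
  E → c e: FIRST = { 'c' }

Conflict for F: F → c E and F → E ( *
  Overlap: { 'c' }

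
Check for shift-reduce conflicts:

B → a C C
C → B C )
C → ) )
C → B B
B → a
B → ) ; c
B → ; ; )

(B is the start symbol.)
Augment with B' → B and build the canonical LR(0) collection (I0 = CLOSURE({[B' → . B]}), then GOTO on every symbol after a dot until no new states appear). It has 17 states:
  I0: { [B → . ) ; c], [B → . ; ; )], [B → . a C C], [B → . a], [B' → . B] }  — shift
  I1: { [B → ) . ; c] }  — shift
  I2: { [B → ; . ; )] }  — shift
  I3: { [B' → B .] }  — accept
  I4: { [B → . ) ; c], [B → . ; ; )], [B → . a C C], [B → . a], [B → a . C C], [B → a .], [C → . ) )], [C → . B B], [C → . B C )] }  — shift, reduce
  I5: { [B → ) . ; c], [C → ) . )] }  — shift
  I6: { [B → . ) ; c], [B → . ; ; )], [B → . a C C], [B → . a], [C → . ) )], [C → . B B], [C → . B C )], [C → B . B], [C → B . C )] }  — shift
  I7: { [B → . ) ; c], [B → . ; ; )], [B → . a C C], [B → . a], [B → a C . C], [C → . ) )], [C → . B B], [C → . B C )] }  — shift
  I8: { [B → a C C .] }  — reduce
  I9: { [B → . ) ; c], [B → . ; ; )], [B → . a C C], [B → . a], [C → . ) )], [C → . B B], [C → . B C )], [C → B . B], [C → B . C )], [C → B B .] }  — shift, reduce
  I10: { [C → B C . )] }  — shift
  I11: { [C → B C ) .] }  — reduce
  I12: { [C → ) ) .] }  — reduce
  I13: { [B → ) ; . c] }  — shift
  I14: { [B → ) ; c .] }  — reduce
  I15: { [B → ; ; . )] }  — shift
  I16: { [B → ; ; ) .] }  — reduce

I4 contains reduce item [B → a .] and shift items [B → . ) ; c], [B → . ; ; )], [B → . a], [B → . a C C], [C → . ) )] — shift-reduce conflict.
I9 contains reduce item [C → B B .] and shift items [B → . ) ; c], [B → . ; ; )], [B → . a], [B → . a C C], [C → . ) )] — shift-reduce conflict.

Answer: Yes — I4: [B → a .] vs [B → . ) ; c]; I9: [C → B B .] vs [B → . ) ; c]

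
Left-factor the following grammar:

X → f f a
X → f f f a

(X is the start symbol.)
Left-factoring transforms A → αβ₁ | αβ₂ into A → αA' and A' → β₁ | β₂
(α is the longest common prefix among the alternatives). Repeat until
no nonterminal has two alternatives with a common prefix.

Round 1: X has alternatives sharing prefix 'f f'. Introduce X': X → f f X'
  Add: X' → a
  Add: X' → f a

No remaining common prefixes — done.

Resulting grammar:
X → f f X'
X' → a
X' → f a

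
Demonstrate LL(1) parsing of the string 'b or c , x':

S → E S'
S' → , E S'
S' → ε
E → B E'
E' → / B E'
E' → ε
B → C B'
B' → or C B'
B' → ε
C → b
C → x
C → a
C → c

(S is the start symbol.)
LL(1) parsing maintains a stack (initially the start symbol over $) and the input. At each step: if the stack top is a terminal, match it against the current input token; if it is a non-terminal N, replace it with the RHS of M[N, lookahead] (the unique production whose predict set contains the lookahead).

Stack is shown with the top on the left.

Stack            Input         Action
-------------------------------------
S $              b or c , x $  output S → E S'
E S' $           b or c , x $  output E → B E'
B E' S' $        b or c , x $  output B → C B'
C B' E' S' $     b or c , x $  output C → b
b B' E' S' $     b or c , x $  match 'b'
B' E' S' $       or c , x $    output B' → or C B'
or C B' E' S' $  or c , x $    match 'or'
C B' E' S' $     c , x $       output C → c
c B' E' S' $     c , x $       match 'c'
B' E' S' $       , x $         output B' → ε
E' S' $          , x $         output E' → ε
S' $             , x $         output S' → , E S'
, E S' $         , x $         match ','
E S' $           x $           output E → B E'
B E' S' $        x $           output B → C B'
C B' E' S' $     x $           output C → x
x B' E' S' $     x $           match 'x'
B' E' S' $       $             output B' → ε
E' S' $          $             output E' → ε
S' $             $             output S' → ε
$                $             accept

The string is accepted.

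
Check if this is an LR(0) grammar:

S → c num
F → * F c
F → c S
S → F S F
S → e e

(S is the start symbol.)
Augment with S' → S and build the canonical LR(0) collection (I0 = CLOSURE({[S' → . S]}), then GOTO on every symbol after a dot until no new states appear). It has 14 states:
  I0: { [F → . * F c], [F → . c S], [S → . F S F], [S → . c num], [S → . e e], [S' → . S] }  — shift
  I1: { [F → * . F c], [F → . * F c], [F → . c S] }  — shift
  I2: { [F → . * F c], [F → . c S], [S → . F S F], [S → . c num], [S → . e e], [S → F . S F] }  — shift
  I3: { [S' → S .] }  — accept
  I4: { [F → . * F c], [F → . c S], [F → c . S], [S → . F S F], [S → . c num], [S → . e e], [S → c . num] }  — shift
  I5: { [S → e . e] }  — shift
  I6: { [S → e e .] }  — reduce
  I7: { [F → c S .] }  — reduce
  I8: { [S → c num .] }  — reduce
  I9: { [F → . * F c], [F → . c S], [S → F S . F] }  — shift
  I10: { [S → F S F .] }  — reduce
  I11: { [F → . * F c], [F → . c S], [F → c . S], [S → . F S F], [S → . c num], [S → . e e] }  — shift
  I12: { [F → * F . c] }  — shift
  I13: { [F → * F c .] }  — reduce

Every state is either a pure shift/goto state or contains exactly one complete item and nothing to shift — no conflicts. The grammar is LR(0).

Answer: Yes, the grammar is LR(0)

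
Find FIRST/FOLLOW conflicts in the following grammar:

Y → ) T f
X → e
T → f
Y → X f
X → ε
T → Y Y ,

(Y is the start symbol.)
No FIRST/FOLLOW conflicts.

Nullable non-terminals: X.

X: nullable alternative(s) X → ε; FOLLOW(X) = { 'f' }
  X → e: FIRST \ {ε} = { 'e' } — disjoint from FOLLOW(X)
  X → ε: FIRST \ {ε} = { } — this is the only nullable alternative, skip

T, Y have no nullable alternative, so no FIRST/FOLLOW check is needed there.

No FIRST/FOLLOW conflicts found.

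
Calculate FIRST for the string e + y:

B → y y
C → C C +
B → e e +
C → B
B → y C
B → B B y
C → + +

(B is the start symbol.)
{ 'e' }

To compute FIRST(e + y), process the symbols left to right:
Symbol e is a terminal. Add 'e' and stop.
FIRST(e + y) = { 'e' }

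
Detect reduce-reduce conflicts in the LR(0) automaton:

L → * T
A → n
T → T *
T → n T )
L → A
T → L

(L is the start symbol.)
No reduce-reduce conflicts

Augment with L' → L and build the canonical LR(0) collection (I0 = CLOSURE({[L' → . L]}), then GOTO on every symbol after a dot until no new states appear). It has 11 states:
  I0: { [A → . n], [L → . * T], [L → . A], [L' → . L] }  — shift
  I1: { [A → . n], [L → * . T], [L → . * T], [L → . A], [T → . L], [T → . T *], [T → . n T )] }  — shift
  I2: { [L → A .] }  — reduce
  I3: { [L' → L .] }  — accept
  I4: { [A → n .] }  — reduce
  I5: { [T → L .] }  — reduce
  I6: { [L → * T .], [T → T . *] }  — shift, reduce
  I7: { [A → . n], [A → n .], [L → . * T], [L → . A], [T → . L], [T → . T *], [T → . n T )], [T → n . T )] }  — shift, reduce
  I8: { [T → T . *], [T → n T . )] }  — shift
  I9: { [T → n T ) .] }  — reduce
  I10: { [T → T * .] }  — reduce

No state contains more than one complete item.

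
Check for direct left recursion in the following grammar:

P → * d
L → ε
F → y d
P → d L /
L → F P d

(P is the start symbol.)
Direct left recursion occurs when N → N α for some non-terminal N (the right-hand side begins with the left-hand side itself).

P → * d: starts with '*'
L → ε: starts with ε
F → y d: starts with y
P → d L /: starts with d
L → F P d: starts with F

No direct left recursion found.

Answer: No direct left recursion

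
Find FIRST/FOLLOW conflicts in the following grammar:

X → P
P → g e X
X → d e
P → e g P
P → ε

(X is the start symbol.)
Nullable non-terminals: P, X.
FIRST sets used below: FIRST(P) = { 'e', 'g', ε }

P: nullable alternative(s) P → ε; FOLLOW(P) = { $ }
  P → g e X: FIRST \ {ε} = { 'g' } — disjoint from FOLLOW(P)
  P → e g P: FIRST \ {ε} = { 'e' } — disjoint from FOLLOW(P)
  P → ε: FIRST \ {ε} = { } — this is the only nullable alternative, skip

X: nullable alternative(s) X → P; FOLLOW(X) = { $ }
  X → P: FIRST \ {ε} = { 'e', 'g' } — this is the only nullable alternative, skip
  X → d e: FIRST \ {ε} = { 'd' } — disjoint from FOLLOW(X)

No FIRST/FOLLOW conflicts found.

Answer: No FIRST/FOLLOW conflicts.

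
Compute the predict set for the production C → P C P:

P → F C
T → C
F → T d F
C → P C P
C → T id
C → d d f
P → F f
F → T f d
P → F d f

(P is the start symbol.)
{ 'd' }

PREDICT(C → P C P) = (FIRST(RHS) \ {ε}) ∪ (FOLLOW(C) if ε ∈ FIRST(RHS), i.e. RHS ⇒* ε)
FIRST(P) = { 'd' }
FIRST(P C P) = { 'd' }
ε ∉ FIRST(P C P), so FOLLOW(C) is not added.
PREDICT(C → P C P) = { 'd' }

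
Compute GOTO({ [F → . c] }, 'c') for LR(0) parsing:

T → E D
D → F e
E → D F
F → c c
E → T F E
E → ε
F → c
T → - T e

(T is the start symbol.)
GOTO(I, 'c') = CLOSURE({ [A → αX.β] : [A → α.Xβ] ∈ I, X = 'c' })

Items with dot before 'c', with the dot advanced:
  [F → . c] → [F → c .]
Closure adds nothing (no advanced item has the dot before a non-terminal).

GOTO = { [F → c .] }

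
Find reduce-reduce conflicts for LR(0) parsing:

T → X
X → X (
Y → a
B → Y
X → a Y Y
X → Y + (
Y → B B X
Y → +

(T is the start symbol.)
Augment with T' → T and build the canonical LR(0) collection (I0 = CLOSURE({[T' → . T]}), then GOTO on every symbol after a dot until no new states appear). It has 16 states:
  I0: { [B → . Y], [T → . X], [T' → . T], [X → . X (], [X → . Y + (], [X → . a Y Y], [Y → . +], [Y → . B B X], [Y → . a] }  — shift
  I1: { [Y → + .] }  — reduce
  I2: { [B → . Y], [Y → . +], [Y → . B B X], [Y → . a], [Y → B . B X] }  — shift
  I3: { [T' → T .] }  — accept
  I4: { [T → X .], [X → X . (] }  — shift, reduce
  I5: { [B → Y .], [X → Y . + (] }  — shift, reduce
  I6: { [B → . Y], [X → a . Y Y], [Y → . +], [Y → . B B X], [Y → . a], [Y → a .] }  — shift, reduce
  I7: { [B → . Y], [B → Y .], [X → a Y . Y], [Y → . +], [Y → . B B X], [Y → . a] }  — shift, reduce
  I8: { [Y → a .] }  — reduce
  I9: { [B → Y .], [X → a Y Y .] }  — 2 reduces
  I10: { [X → Y + . (] }  — shift
  I11: { [X → Y + ( .] }  — reduce
  I12: { [X → X ( .] }  — reduce
  I13: { [B → . Y], [X → . X (], [X → . Y + (], [X → . a Y Y], [Y → . +], [Y → . B B X], [Y → . a], [Y → B . B X], [Y → B B . X] }  — shift
  I14: { [B → Y .] }  — reduce
  I15: { [X → X . (], [Y → B B X .] }  — shift, reduce

I9 contains complete items [B → Y .], [X → a Y Y .] — reduce-reduce conflict.

Answer: Yes — I9: [B → Y .] vs [X → a Y Y .]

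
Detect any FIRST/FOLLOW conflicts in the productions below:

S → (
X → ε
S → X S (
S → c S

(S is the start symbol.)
Nullable non-terminals: X.
X has a nullable alternative but only one production, so nothing to check.

S has no nullable alternative, so no FIRST/FOLLOW check is needed there.

No FIRST/FOLLOW conflicts found.

Answer: No FIRST/FOLLOW conflicts.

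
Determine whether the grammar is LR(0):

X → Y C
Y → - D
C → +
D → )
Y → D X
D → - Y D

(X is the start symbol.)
A grammar is LR(0) if no state in the canonical LR(0) collection has:
  - both a shift item (dot before a terminal) and a complete item (shift-reduce conflict), or
  - two or more complete items (reduce-reduce conflict; the accept item [X' → X .] counts as a complete item here).

Augment with X' → X and build the canonical LR(0) collection (I0 = CLOSURE({[X' → . X]}), then GOTO on every symbol after a dot until no new states appear). It has 13 states:
  I0: { [D → . )], [D → . - Y D], [X → . Y C], [X' → . X], [Y → . - D], [Y → . D X] }  — shift
  I1: { [D → ) .] }  — reduce
  I2: { [D → - . Y D], [D → . )], [D → . - Y D], [Y → - . D], [Y → . - D], [Y → . D X] }  — shift
  I3: { [D → . )], [D → . - Y D], [X → . Y C], [Y → . - D], [Y → . D X], [Y → D . X] }  — shift
  I4: { [X' → X .] }  — accept
  I5: { [C → . +], [X → Y . C] }  — shift
  I6: { [C → + .] }  — reduce
  I7: { [X → Y C .] }  — reduce
  I8: { [Y → D X .] }  — reduce
  I9: { [D → . )], [D → . - Y D], [X → . Y C], [Y → - D .], [Y → . - D], [Y → . D X], [Y → D . X] }  — shift, reduce
  I10: { [D → - Y . D], [D → . )], [D → . - Y D] }  — shift
  I11: { [D → - . Y D], [D → . )], [D → . - Y D], [Y → . - D], [Y → . D X] }  — shift
  I12: { [D → - Y D .] }  — reduce

Conflict in state I9:
  Shift-reduce conflict between [Y → - D .] and [D → . )]
So the grammar is NOT LR(0).

Answer: No. Shift-reduce conflict between [Y → - D .] and [D → . )]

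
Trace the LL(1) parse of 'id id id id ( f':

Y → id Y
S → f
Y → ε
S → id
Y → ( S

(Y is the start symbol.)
LL(1) parsing maintains a stack (initially the start symbol over $) and the input. At each step: if the stack top is a terminal, match it against the current input token; if it is a non-terminal N, replace it with the RHS of M[N, lookahead] (the unique production whose predict set contains the lookahead).

Stack is shown with the top on the left.

Stack   Input              Action
---------------------------------
Y $     id id id id ( f $  output Y → id Y
id Y $  id id id id ( f $  match 'id'
Y $     id id id ( f $     output Y → id Y
id Y $  id id id ( f $     match 'id'
Y $     id id ( f $        output Y → id Y
id Y $  id id ( f $        match 'id'
Y $     id ( f $           output Y → id Y
id Y $  id ( f $           match 'id'
Y $     ( f $              output Y → ( S
( S $   ( f $              match '('
S $     f $                output S → f
f $     f $                match 'f'
$       $                  accept

The string is accepted.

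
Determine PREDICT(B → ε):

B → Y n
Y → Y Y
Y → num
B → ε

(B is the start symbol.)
PREDICT(B → ε) = (FIRST(RHS) \ {ε}) ∪ (FOLLOW(B) if ε ∈ FIRST(RHS), i.e. RHS ⇒* ε)
The right-hand side is ε (FIRST(ε) = { ε }), so the predict set is FOLLOW(B) = { $ }
PREDICT(B → ε) = { $ }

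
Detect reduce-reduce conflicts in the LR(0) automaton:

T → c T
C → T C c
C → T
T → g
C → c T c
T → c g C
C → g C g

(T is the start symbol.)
No reduce-reduce conflicts

Augment with T' → T and build the canonical LR(0) collection (I0 = CLOSURE({[T' → . T]}), then GOTO on every symbol after a dot until no new states appear). It has 16 states:
  I0: { [T → . c T], [T → . c g C], [T → . g], [T' → . T] }  — shift
  I1: { [T' → T .] }  — accept
  I2: { [T → . c T], [T → . c g C], [T → . g], [T → c . T], [T → c . g C] }  — shift
  I3: { [T → g .] }  — reduce
  I4: { [T → c T .] }  — reduce
  I5: { [C → . T C c], [C → . T], [C → . c T c], [C → . g C g], [T → . c T], [T → . c g C], [T → . g], [T → c g . C], [T → g .] }  — shift, reduce
  I6: { [T → c g C .] }  — reduce
  I7: { [C → . T C c], [C → . T], [C → . c T c], [C → . g C g], [C → T . C c], [C → T .], [T → . c T], [T → . c g C], [T → . g] }  — shift, reduce
  I8: { [C → c . T c], [T → . c T], [T → . c g C], [T → . g], [T → c . T], [T → c . g C] }  — shift
  I9: { [C → . T C c], [C → . T], [C → . c T c], [C → . g C g], [C → g . C g], [T → . c T], [T → . c g C], [T → . g], [T → g .] }  — shift, reduce
  I10: { [C → g C . g] }  — shift
  I11: { [C → g C g .] }  — reduce
  I12: { [C → c T . c], [T → c T .] }  — shift, reduce
  I13: { [C → c T c .] }  — reduce
  I14: { [C → T C . c] }  — shift
  I15: { [C → T C c .] }  — reduce

No state contains more than one complete item.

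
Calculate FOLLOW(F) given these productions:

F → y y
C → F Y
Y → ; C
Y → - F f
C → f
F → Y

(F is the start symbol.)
F is the start symbol, so $ ∈ FOLLOW(F).
In C → F Y: F is followed by Y, add FIRST(Y) \ {ε} = { '-', ';' }
In Y → - F f: F is followed by f, add FIRST(f) \ {ε} = { 'f' }

Taking the union: FOLLOW(F) = { $, '-', ';', 'f' }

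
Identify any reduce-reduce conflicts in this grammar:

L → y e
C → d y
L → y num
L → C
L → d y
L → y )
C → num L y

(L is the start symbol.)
Augment with L' → L and build the canonical LR(0) collection (I0 = CLOSURE({[L' → . L]}), then GOTO on every symbol after a dot until no new states appear). It has 12 states:
  I0: { [C → . d y], [C → . num L y], [L → . C], [L → . d y], [L → . y )], [L → . y e], [L → . y num], [L' → . L] }  — shift
  I1: { [L → C .] }  — reduce
  I2: { [L' → L .] }  — accept
  I3: { [C → d . y], [L → d . y] }  — shift
  I4: { [C → . d y], [C → . num L y], [C → num . L y], [L → . C], [L → . d y], [L → . y )], [L → . y e], [L → . y num] }  — shift
  I5: { [L → y . )], [L → y . e], [L → y . num] }  — shift
  I6: { [L → y ) .] }  — reduce
  I7: { [L → y e .] }  — reduce
  I8: { [L → y num .] }  — reduce
  I9: { [C → num L . y] }  — shift
  I10: { [C → num L y .] }  — reduce
  I11: { [C → d y .], [L → d y .] }  — 2 reduces

I11 contains complete items [C → d y .], [L → d y .] — reduce-reduce conflict.

Answer: Yes — I11: [C → d y .] vs [L → d y .]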